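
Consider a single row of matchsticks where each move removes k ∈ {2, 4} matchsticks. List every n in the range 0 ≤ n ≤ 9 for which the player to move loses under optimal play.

0, 1, 6, 7

Build the Grundy sequence with g(k) = mex{g(k−s) : s ∈ {2, 4}, s ≤ k}:
g(0) = mex{} = 0
g(1) = mex{} = 0
g(2) = mex{0} = 1
g(3) = mex{0} = 1
g(4) = mex{0,1} = 2
g(5) = mex{0,1} = 2
g(6) = mex{1,2} = 0
g(7) = mex{1,2} = 0
g(8) = mex{0,2} = 1
g(9) = mex{0,2} = 1
The P-positions (g = 0) in 0..9 are 0, 1, 6, 7.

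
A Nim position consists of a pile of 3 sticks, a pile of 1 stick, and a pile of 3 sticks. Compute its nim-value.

1

Nim-sum: 3 ^ 1 ^ 3 = 1.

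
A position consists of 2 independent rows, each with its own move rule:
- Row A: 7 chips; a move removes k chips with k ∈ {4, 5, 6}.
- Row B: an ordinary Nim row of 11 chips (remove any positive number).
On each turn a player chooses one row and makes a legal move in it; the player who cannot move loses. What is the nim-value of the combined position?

Build the Grundy sequence for row A with g(k) = mex{g(k−s) : s ∈ {4, 5, 6}, s ≤ k}:
g(0) = mex{} = 0
g(1) = mex{} = 0
g(2) = mex{} = 0
g(3) = mex{} = 0
g(4) = mex{0} = 1
g(5) = mex{0} = 1
g(6) = mex{0} = 1
g(7) = mex{0} = 1
So g(7) = 1.
Row B is a plain Nim row of size 11, so its Grundy value is 11.
By the Sprague-Grundy theorem, the Grundy value of a sum of independent games is the XOR of the component values.
Combined value = 1 ⊕ 11 = 10.

10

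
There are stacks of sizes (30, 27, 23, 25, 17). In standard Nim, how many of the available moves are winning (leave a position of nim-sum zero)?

5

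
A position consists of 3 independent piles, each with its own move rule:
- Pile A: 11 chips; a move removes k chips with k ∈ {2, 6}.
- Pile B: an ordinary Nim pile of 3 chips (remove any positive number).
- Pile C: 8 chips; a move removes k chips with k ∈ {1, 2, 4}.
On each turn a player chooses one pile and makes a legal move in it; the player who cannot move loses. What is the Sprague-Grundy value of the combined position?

0

Build the Grundy sequence for pile A with g(k) = mex{g(k−s) : s ∈ {2, 6}, s ≤ k}:
g(0) = mex{} = 0
g(1) = mex{} = 0
g(2) = mex{0} = 1
g(3) = mex{0} = 1
g(4) = mex{1} = 0
g(5) = mex{1} = 0
g(6) = mex{0} = 1
g(7) = mex{0} = 1
g(8) = mex{1} = 0
g(9) = mex{1} = 0
g(10) = mex{0} = 1
g(11) = mex{0} = 1
So g(11) = 1.
Pile B is a plain Nim pile of size 3, so its Grundy value is 3.
For pile C, compute g(0), g(1), … with moves {1, 2, 4}:
g(0) = mex{} = 0
g(1) = mex{0} = 1
g(2) = mex{0,1} = 2
g(3) = mex{1,2} = 0
g(4) = mex{0,2} = 1
g(5) = mex{0,1} = 2
g(6) = mex{1,2} = 0
g(7) = mex{0,2} = 1
g(8) = mex{0,1} = 2
So g(8) = 2.
By the Sprague-Grundy theorem, the Grundy value of a sum of independent games is the XOR of the component values.
Combined value = 1 XOR 3 XOR 2 = 0.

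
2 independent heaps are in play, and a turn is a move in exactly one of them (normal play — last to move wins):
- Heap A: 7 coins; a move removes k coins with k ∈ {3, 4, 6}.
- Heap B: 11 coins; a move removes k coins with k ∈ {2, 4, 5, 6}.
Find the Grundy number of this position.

Grundy values for heap A (subtraction set {3, 4, 6}):
k:     0  1  2  3  4  5  6  7
g(k):  0  0  0  1  1  1  2  2
So g(7) = 2.
Build the Grundy sequence for heap B with g(k) = mex{g(k−s) : s ∈ {2, 4, 5, 6}, s ≤ k}:
g(0) = mex{} = 0
g(1) = mex{} = 0
g(2) = mex{0} = 1
g(3) = mex{0} = 1
g(4) = mex{0,1} = 2
g(5) = mex{0,1} = 2
g(6) = mex{0,1,2} = 3
g(7) = mex{0,1,2} = 3
g(8) = mex{1,2,3} = 0
g(9) = mex{1,2,3} = 0
g(10) = mex{0,2,3} = 1
g(11) = mex{0,2,3} = 1
So g(11) = 1.
By the Sprague-Grundy theorem, the Grundy value of a sum of independent games is the XOR of the component values.
Combined value = 2 ⊕ 1 = 3.

3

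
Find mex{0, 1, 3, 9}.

The values 0, 1 are all present; 2 is the first non-negative integer missing from the set.

2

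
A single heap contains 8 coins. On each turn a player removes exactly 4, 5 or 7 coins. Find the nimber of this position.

2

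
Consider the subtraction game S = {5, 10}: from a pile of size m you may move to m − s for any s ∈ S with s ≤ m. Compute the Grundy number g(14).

2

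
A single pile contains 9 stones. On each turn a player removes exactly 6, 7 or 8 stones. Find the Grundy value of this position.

1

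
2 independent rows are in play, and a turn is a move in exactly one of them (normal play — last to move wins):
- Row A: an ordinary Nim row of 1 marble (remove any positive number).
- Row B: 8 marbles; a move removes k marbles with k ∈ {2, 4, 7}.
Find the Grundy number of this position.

0

Row A is a plain Nim row of size 1, so its Grundy value is 1.
Grundy values for row B (subtraction set {2, 4, 7}):
g(0) = mex{} = 0
g(1) = mex{} = 0
g(2) = mex{0} = 1
g(3) = mex{0} = 1
g(4) = mex{0,1} = 2
g(5) = mex{0,1} = 2
g(6) = mex{1,2} = 0
g(7) = mex{0,1,2} = 3
g(8) = mex{0,2} = 1
So g(8) = 1.
By the Sprague-Grundy theorem, the Grundy value of a sum of independent games is the XOR of the component values.
Combined value = 1 ⊕ 1 = 0.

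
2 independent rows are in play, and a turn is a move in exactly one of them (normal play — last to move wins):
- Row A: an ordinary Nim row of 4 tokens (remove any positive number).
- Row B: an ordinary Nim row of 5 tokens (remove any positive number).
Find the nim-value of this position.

1

Row A is a plain Nim row of size 4, so its Grundy value is 4.
Row B is a plain Nim row of size 5, so its Grundy value is 5.
By the Sprague-Grundy theorem, the Grundy value of a sum of independent games is the XOR of the component values.
Combined value = 4 ⊕ 5 = 1.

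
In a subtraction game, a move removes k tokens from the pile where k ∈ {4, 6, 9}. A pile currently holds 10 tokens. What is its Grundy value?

2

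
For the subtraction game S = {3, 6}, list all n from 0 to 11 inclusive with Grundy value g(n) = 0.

0, 1, 2, 9, 10, 11

Compute g(0), g(1), … for moves {3, 6}:
k:     0  1  2  3  4  5  6  7  8  9 10 11
g(k):  0  0  0  1  1  1  2  2  2  0  0  0
The P-positions (g = 0) in 0..11 are 0, 1, 2, 9, 10, 11.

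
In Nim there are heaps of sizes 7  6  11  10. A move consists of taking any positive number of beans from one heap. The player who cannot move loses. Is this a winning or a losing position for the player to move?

Nim-sum: 7 XOR 6 XOR 11 XOR 10 = 0.
The nim-sum is 0, so this is a P-position: the player to move is in a losing position under optimal play.

Losing position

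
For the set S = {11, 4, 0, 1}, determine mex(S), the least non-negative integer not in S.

2

The values 0, 1 are all present; 2 is the first non-negative integer missing from the set.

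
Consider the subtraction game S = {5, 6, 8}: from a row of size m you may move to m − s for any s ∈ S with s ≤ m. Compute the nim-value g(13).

Grundy values for subtraction set {5, 6, 8}:
g(0) = mex{} = 0
g(1) = mex{} = 0
g(2) = mex{} = 0
g(3) = mex{} = 0
g(4) = mex{} = 0
g(5) = mex{0} = 1
g(6) = mex{0} = 1
g(7) = mex{0} = 1
g(8) = mex{0} = 1
g(9) = mex{0} = 1
g(10) = mex{0,1} = 2
g(11) = mex{0,1} = 2
g(12) = mex{0,1} = 2
g(13) = mex{1} = 0
So g(13) = 0.

0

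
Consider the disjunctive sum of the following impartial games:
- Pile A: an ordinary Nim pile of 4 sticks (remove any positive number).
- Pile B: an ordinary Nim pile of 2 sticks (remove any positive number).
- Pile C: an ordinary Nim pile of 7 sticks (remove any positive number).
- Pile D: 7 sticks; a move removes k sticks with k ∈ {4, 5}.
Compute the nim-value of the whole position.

0

Pile A is a plain Nim pile of size 4, so its Grundy value is 4.
Pile B is a plain Nim pile of size 2, so its Grundy value is 2.
Pile C is a plain Nim pile of size 7, so its Grundy value is 7.
Build the Grundy sequence for pile D with g(k) = mex{g(k−s) : s ∈ {4, 5}, s ≤ k}:
g(0) = mex{} = 0
g(1) = mex{} = 0
g(2) = mex{} = 0
g(3) = mex{} = 0
g(4) = mex{0} = 1
g(5) = mex{0} = 1
g(6) = mex{0} = 1
g(7) = mex{0} = 1
So g(7) = 1.
The value of a disjunctive sum is the nim-sum of the parts.
Combined value = 4 ⊕ 2 ⊕ 7 ⊕ 1 = 0.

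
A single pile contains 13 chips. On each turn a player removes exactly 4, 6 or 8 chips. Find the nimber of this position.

Grundy values for subtraction set {4, 6, 8}:
g(0) = mex{} = 0
g(1) = mex{} = 0
g(2) = mex{} = 0
g(3) = mex{} = 0
g(4) = mex{0} = 1
g(5) = mex{0} = 1
g(6) = mex{0} = 1
g(7) = mex{0} = 1
g(8) = mex{0,1} = 2
g(9) = mex{0,1} = 2
g(10) = mex{0,1} = 2
g(11) = mex{0,1} = 2
g(12) = mex{1,2} = 0
g(13) = mex{1,2} = 0
So g(13) = 0.

0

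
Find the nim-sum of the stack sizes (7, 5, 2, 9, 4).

13

Bitwise XOR of the heap sizes:
  0111  (7)
  0101  (5)
  0010  (2)
  1001  (9)
  0100  (4)
  ----
  1101  (13)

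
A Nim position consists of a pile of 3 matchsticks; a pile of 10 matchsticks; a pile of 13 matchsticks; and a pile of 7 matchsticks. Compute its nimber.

Compute the nim-sum pairwise:
3 ^ 10 = 9
9 ^ 13 = 4
4 ^ 7 = 3

3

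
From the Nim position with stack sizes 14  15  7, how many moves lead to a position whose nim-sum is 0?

3

Compute the nim-sum pairwise:
14 XOR 15 = 1
1 XOR 7 = 6
The overall nim-sum is X = 6. A stack of size p has a winning move iff p XOR X < p (reduce it to p XOR X).
  14: 14 XOR 6 = 8 < 14 — winning move (to 8).
  15: 15 XOR 6 = 9 < 15 — winning move (to 9).
  7: 7 XOR 6 = 1 < 7 — winning move (to 1).
That gives 3 winning moves.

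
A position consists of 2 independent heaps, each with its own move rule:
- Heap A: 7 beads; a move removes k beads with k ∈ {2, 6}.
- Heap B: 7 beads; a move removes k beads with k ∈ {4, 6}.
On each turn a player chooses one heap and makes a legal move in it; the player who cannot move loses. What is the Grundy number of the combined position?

For heap A, compute g(0), g(1), … with moves {2, 6}:
k:     0  1  2  3  4  5  6  7
g(k):  0  0  1  1  0  0  1  1
So g(7) = 1.
Grundy values for heap B (subtraction set {4, 6}):
k:     0  1  2  3  4  5  6  7
g(k):  0  0  0  0  1  1  1  1
So g(7) = 1.
By the Sprague-Grundy theorem, the Grundy value of a sum of independent games is the XOR of the component values.
Combined value = 1 ⊕ 1 = 0.

0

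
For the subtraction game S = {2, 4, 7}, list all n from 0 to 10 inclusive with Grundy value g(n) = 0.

0, 1, 6, 9

Grundy values for subtraction set {2, 4, 7}:
k:     0  1  2  3  4  5  6  7  8  9 10
g(k):  0  0  1  1  2  2  0  3  1  0  2
The P-positions (g = 0) in 0..10 are 0, 1, 6, 9.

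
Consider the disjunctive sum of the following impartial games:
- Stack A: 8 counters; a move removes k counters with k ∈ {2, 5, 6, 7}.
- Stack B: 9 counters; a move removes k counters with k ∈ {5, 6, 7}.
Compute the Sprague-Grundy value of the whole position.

3

For stack A, compute g(0), g(1), … with moves {2, 5, 6, 7}:
k:     0  1  2  3  4  5  6  7  8
g(k):  0  0  1  1  0  2  1  3  2
So g(8) = 2.
Grundy values for stack B (subtraction set {5, 6, 7}):
k:     0  1  2  3  4  5  6  7  8  9
g(k):  0  0  0  0  0  1  1  1  1  1
So g(9) = 1.
The value of a disjunctive sum is the nim-sum of the parts.
Combined value = 2 ⊕ 1 = 3.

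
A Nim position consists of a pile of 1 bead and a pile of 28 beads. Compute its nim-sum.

29

Compute the nim-sum pairwise:
1 XOR 28 = 29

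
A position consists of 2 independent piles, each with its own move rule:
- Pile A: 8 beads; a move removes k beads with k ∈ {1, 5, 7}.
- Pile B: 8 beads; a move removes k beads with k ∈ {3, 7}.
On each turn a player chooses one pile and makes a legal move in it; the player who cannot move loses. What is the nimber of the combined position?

Grundy values for pile A (subtraction set {1, 5, 7}):
g(0) = mex{} = 0
g(1) = mex{0} = 1
g(2) = mex{1} = 0
g(3) = mex{0} = 1
g(4) = mex{1} = 0
g(5) = mex{0} = 1
g(6) = mex{1} = 0
g(7) = mex{0} = 1
g(8) = mex{1} = 0
So g(8) = 0.
Grundy values for pile B (subtraction set {3, 7}):
k:     0  1  2  3  4  5  6  7  8
g(k):  0  0  0  1  1  1  0  2  2
So g(8) = 2.
The value of a disjunctive sum is the nim-sum of the parts.
Combined value = 0 XOR 2 = 2.

2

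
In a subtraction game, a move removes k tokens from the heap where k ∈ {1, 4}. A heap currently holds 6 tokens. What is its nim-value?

1

Compute g(0), g(1), … for moves {1, 4}:
k:     0  1  2  3  4  5  6
g(k):  0  1  0  1  2  0  1
So g(6) = 1.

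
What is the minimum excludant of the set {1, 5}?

0 is not in the set, so the mex is 0.

0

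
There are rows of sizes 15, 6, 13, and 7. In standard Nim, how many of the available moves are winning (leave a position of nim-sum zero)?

Compute the nim-sum pairwise:
15 ⊕ 6 = 9
9 ⊕ 13 = 4
4 ⊕ 7 = 3
The overall nim-sum is X = 3. A row of size p has a winning move iff p XOR X < p (reduce it to p XOR X).
  15: 15 XOR 3 = 12 < 15 — winning move (to 12).
  6: 6 XOR 3 = 5 < 6 — winning move (to 5).
  13: 13 XOR 3 = 14 ≥ 13 — no move.
  7: 7 XOR 3 = 4 < 7 — winning move (to 4).
That gives 3 winning moves.

3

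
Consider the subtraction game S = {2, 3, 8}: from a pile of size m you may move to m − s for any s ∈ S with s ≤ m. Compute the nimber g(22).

1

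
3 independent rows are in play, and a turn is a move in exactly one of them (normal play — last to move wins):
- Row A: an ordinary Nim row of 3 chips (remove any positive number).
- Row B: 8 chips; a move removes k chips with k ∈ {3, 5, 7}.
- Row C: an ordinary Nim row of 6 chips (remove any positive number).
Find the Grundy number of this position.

Row A is a plain Nim row of size 3, so its Grundy value is 3.
For row B, compute g(0), g(1), … with moves {3, 5, 7}:
g(0) = mex{} = 0
g(1) = mex{} = 0
g(2) = mex{} = 0
g(3) = mex{0} = 1
g(4) = mex{0} = 1
g(5) = mex{0} = 1
g(6) = mex{0,1} = 2
g(7) = mex{0,1} = 2
g(8) = mex{0,1} = 2
So g(8) = 2.
Row C is a plain Nim row of size 6, so its Grundy value is 6.
The value of a disjunctive sum is the nim-sum of the parts.
Combined value = 3 XOR 2 XOR 6 = 7.

7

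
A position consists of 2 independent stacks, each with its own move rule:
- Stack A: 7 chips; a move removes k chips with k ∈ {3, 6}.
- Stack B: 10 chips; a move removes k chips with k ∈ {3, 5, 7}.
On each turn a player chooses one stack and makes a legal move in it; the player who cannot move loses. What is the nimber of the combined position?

For stack A, compute g(0), g(1), … with moves {3, 6}:
k:     0  1  2  3  4  5  6  7
g(k):  0  0  0  1  1  1  2  2
So g(7) = 2.
Grundy values for stack B (subtraction set {3, 5, 7}):
g(0) = mex{} = 0
g(1) = mex{} = 0
g(2) = mex{} = 0
g(3) = mex{0} = 1
g(4) = mex{0} = 1
g(5) = mex{0} = 1
g(6) = mex{0,1} = 2
g(7) = mex{0,1} = 2
g(8) = mex{0,1} = 2
g(9) = mex{0,1,2} = 3
g(10) = mex{1,2} = 0
So g(10) = 0.
By the Sprague-Grundy theorem, the Grundy value of a sum of independent games is the XOR of the component values.
Combined value = 2 ⊕ 0 = 2.

2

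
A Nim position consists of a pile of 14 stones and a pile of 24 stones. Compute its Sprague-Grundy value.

Compute the nim-sum pairwise:
14 XOR 24 = 22

22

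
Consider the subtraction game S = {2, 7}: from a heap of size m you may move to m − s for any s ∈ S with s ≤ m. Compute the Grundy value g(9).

0

Build the Grundy sequence with g(k) = mex{g(k−s) : s ∈ {2, 7}, s ≤ k}:
k:     0  1  2  3  4  5  6  7  8  9
g(k):  0  0  1  1  0  0  1  1  2  0
So g(9) = 0.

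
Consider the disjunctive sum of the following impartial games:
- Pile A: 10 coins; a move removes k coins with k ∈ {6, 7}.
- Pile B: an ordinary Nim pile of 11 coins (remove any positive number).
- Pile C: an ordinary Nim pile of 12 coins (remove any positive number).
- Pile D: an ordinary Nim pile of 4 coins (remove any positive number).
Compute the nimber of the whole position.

Grundy values for pile A (subtraction set {6, 7}):
k:     0  1  2  3  4  5  6  7  8  9 10
g(k):  0  0  0  0  0  0  1  1  1  1  1
So g(10) = 1.
Pile B is a plain Nim pile of size 11, so its Grundy value is 11.
Pile C is a plain Nim pile of size 12, so its Grundy value is 12.
Pile D is a plain Nim pile of size 4, so its Grundy value is 4.
The value of a disjunctive sum is the nim-sum of the parts.
Combined value = 1 XOR 11 XOR 12 XOR 4 = 2.

2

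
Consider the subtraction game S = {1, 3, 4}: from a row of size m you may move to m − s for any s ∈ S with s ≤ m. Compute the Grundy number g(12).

Compute g(0), g(1), … for moves {1, 3, 4}:
k:     0  1  2  3  4  5  6  7  8  9 10 11 12
g(k):  0  1  0  1  2  3  2  0  1  0  1  2  3
So g(12) = 3.

3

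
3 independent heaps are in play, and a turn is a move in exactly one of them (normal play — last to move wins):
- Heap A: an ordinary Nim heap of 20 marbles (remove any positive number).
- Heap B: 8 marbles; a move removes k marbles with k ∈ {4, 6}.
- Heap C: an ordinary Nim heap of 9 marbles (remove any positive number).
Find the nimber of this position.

Heap A is a plain Nim heap of size 20, so its Grundy value is 20.
Build the Grundy sequence for heap B with g(k) = mex{g(k−s) : s ∈ {4, 6}, s ≤ k}:
k:     0  1  2  3  4  5  6  7  8
g(k):  0  0  0  0  1  1  1  1  2
So g(8) = 2.
Heap C is a plain Nim heap of size 9, so its Grundy value is 9.
The value of a disjunctive sum is the nim-sum of the parts.
Combined value = 20 XOR 2 XOR 9 = 31.

31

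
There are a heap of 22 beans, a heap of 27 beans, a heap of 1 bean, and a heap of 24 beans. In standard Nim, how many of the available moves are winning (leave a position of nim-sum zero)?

3

In binary:
  10110  (22)
  11011  (27)
  00001  (1)
  11000  (24)
  -----
  10100  (20)
The overall nim-sum is X = 20. A heap of size p has a winning move iff p XOR X < p (reduce it to p XOR X).
  22: 22 XOR 20 = 2 < 22 — winning move (to 2).
  27: 27 XOR 20 = 15 < 27 — winning move (to 15).
  1: 1 XOR 20 = 21 ≥ 1 — no move.
  24: 24 XOR 20 = 12 < 24 — winning move (to 12).
That gives 3 winning moves.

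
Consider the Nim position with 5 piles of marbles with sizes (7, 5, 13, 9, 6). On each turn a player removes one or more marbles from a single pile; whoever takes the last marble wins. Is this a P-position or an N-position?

Compute the nim-sum pairwise:
7 ^ 5 = 2
2 ^ 13 = 15
15 ^ 9 = 6
6 ^ 6 = 0
The nim-sum is 0, so this is a P-position: the player to move is in a losing position under optimal play.

P-position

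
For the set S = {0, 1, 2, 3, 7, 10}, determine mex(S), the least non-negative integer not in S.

4

The values 0, 1, 2, 3 are all present; 4 is the first non-negative integer missing from the set.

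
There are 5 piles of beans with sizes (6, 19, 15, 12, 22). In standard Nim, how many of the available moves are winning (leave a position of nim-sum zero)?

Bitwise XOR of the heap sizes:
  00110  (6)
  10011  (19)
  01111  (15)
  01100  (12)
  10110  (22)
  -----
  00000  (0)
The nim-sum is already 0, so every move leaves a nonzero nim-sum — there are no winning moves.

0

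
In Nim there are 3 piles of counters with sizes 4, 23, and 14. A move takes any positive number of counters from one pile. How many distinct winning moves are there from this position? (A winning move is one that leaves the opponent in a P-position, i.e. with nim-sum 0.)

1

Compute the nim-sum pairwise:
4 ^ 23 = 19
19 ^ 14 = 29
The overall nim-sum is X = 29. A pile of size p has a winning move iff p XOR X < p (reduce it to p XOR X).
  4: 4 XOR 29 = 25 ≥ 4 — no move.
  23: 23 XOR 29 = 10 < 23 — winning move (to 10).
  14: 14 XOR 29 = 19 ≥ 14 — no move.
That gives 1 winning move.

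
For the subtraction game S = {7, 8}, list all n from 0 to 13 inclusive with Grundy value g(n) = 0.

0, 1, 2, 3, 4, 5, 6

Compute g(0), g(1), … for moves {7, 8}:
g(0) = mex{} = 0
g(1) = mex{} = 0
g(2) = mex{} = 0
g(3) = mex{} = 0
g(4) = mex{} = 0
g(5) = mex{} = 0
g(6) = mex{} = 0
g(7) = mex{0} = 1
g(8) = mex{0} = 1
g(9) = mex{0} = 1
g(10) = mex{0} = 1
g(11) = mex{0} = 1
g(12) = mex{0} = 1
g(13) = mex{0} = 1
The P-positions (g = 0) in 0..13 are 0, 1, 2, 3, 4, 5, 6.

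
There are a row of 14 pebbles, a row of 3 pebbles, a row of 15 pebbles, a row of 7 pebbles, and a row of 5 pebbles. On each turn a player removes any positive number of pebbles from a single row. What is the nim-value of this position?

0

Compute the nim-sum pairwise:
14 ⊕ 3 = 13
13 ⊕ 15 = 2
2 ⊕ 7 = 5
5 ⊕ 5 = 0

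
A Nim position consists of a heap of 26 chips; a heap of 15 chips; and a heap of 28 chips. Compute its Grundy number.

9

Nim-sum: 26 ^ 15 ^ 28 = 9.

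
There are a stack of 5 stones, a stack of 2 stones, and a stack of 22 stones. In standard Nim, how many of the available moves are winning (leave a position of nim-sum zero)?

1

Compute the nim-sum pairwise:
5 XOR 2 = 7
7 XOR 22 = 17
The overall nim-sum is X = 17. A stack of size p has a winning move iff p XOR X < p (reduce it to p XOR X).
  5: 5 XOR 17 = 20 ≥ 5 — no move.
  2: 2 XOR 17 = 19 ≥ 2 — no move.
  22: 22 XOR 17 = 7 < 22 — winning move (to 7).
That gives 1 winning move.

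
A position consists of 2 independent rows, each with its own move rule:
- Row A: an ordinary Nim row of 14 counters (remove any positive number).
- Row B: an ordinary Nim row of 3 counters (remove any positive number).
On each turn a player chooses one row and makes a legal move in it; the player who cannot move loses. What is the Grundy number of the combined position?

Row A is a plain Nim row of size 14, so its Grundy value is 14.
Row B is a plain Nim row of size 3, so its Grundy value is 3.
By the Sprague-Grundy theorem, the Grundy value of a sum of independent games is the XOR of the component values.
Combined value = 14 ⊕ 3 = 13.

13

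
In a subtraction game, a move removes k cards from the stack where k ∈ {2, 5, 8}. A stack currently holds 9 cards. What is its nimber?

1

Compute g(0), g(1), … for moves {2, 5, 8}:
k:     0  1  2  3  4  5  6  7  8  9
g(k):  0  0  1  1  0  2  1  0  2  1
So g(9) = 1.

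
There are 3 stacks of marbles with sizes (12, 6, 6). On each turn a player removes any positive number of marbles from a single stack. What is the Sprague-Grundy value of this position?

In binary:
  1100  (12)
  0110  (6)
  0110  (6)
  ----
  1100  (12)

12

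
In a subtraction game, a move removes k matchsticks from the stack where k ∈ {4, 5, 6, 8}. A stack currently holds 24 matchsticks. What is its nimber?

Build the Grundy sequence with g(k) = mex{g(k−s) : s ∈ {4, 5, 6, 8}, s ≤ k}:
k:     0  1  2  3  4  5  6  7  8  9 10 11 12 13 14 15 16 17 18 19 20 21 22 23 24
g(k):  0  0  0  0  1  1  1  1  2  2  2  2  0  0  0  0  1  1  1  1  2  2  2  2  0
So g(24) = 0.

0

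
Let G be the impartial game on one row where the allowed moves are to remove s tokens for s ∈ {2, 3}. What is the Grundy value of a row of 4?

Build the Grundy sequence with g(k) = mex{g(k−s) : s ∈ {2, 3}, s ≤ k}:
g(0) = mex{} = 0
g(1) = mex{} = 0
g(2) = mex{0} = 1
g(3) = mex{0} = 1
g(4) = mex{0,1} = 2
So g(4) = 2.

2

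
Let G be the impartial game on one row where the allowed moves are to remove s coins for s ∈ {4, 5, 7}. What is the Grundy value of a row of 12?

0

Grundy values for subtraction set {4, 5, 7}:
k:     0  1  2  3  4  5  6  7  8  9 10 11 12
g(k):  0  0  0  0  1  1  1  1  2  2  2  0  0
So g(12) = 0.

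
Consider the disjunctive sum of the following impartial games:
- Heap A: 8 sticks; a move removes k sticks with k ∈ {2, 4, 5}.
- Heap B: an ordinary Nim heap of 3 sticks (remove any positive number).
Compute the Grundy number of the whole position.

3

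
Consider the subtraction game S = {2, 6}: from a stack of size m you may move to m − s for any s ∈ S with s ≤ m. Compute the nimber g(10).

Compute g(0), g(1), … for moves {2, 6}:
g(0) = mex{} = 0
g(1) = mex{} = 0
g(2) = mex{0} = 1
g(3) = mex{0} = 1
g(4) = mex{1} = 0
g(5) = mex{1} = 0
g(6) = mex{0} = 1
g(7) = mex{0} = 1
g(8) = mex{1} = 0
g(9) = mex{1} = 0
g(10) = mex{0} = 1
So g(10) = 1.

1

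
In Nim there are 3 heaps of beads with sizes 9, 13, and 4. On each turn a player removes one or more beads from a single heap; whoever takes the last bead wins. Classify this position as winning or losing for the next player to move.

Nim-sum: 9 ^ 13 ^ 4 = 0.
The nim-sum is 0, so this is a P-position: the player to move is in a losing position under optimal play.

Losing position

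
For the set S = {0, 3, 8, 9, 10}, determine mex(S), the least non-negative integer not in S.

0 is in the set but 1 is not, so the mex is 1.

1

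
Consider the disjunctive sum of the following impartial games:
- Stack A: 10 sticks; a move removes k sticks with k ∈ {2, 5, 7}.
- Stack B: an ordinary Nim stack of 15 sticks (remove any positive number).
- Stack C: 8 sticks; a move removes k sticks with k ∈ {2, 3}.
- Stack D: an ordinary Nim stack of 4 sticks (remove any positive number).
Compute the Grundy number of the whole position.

10

Build the Grundy sequence for stack A with g(k) = mex{g(k−s) : s ∈ {2, 5, 7}, s ≤ k}:
g(0) = mex{} = 0
g(1) = mex{} = 0
g(2) = mex{0} = 1
g(3) = mex{0} = 1
g(4) = mex{1} = 0
g(5) = mex{0,1} = 2
g(6) = mex{0} = 1
g(7) = mex{0,1,2} = 3
g(8) = mex{0,1} = 2
g(9) = mex{0,1,3} = 2
g(10) = mex{1,2} = 0
So g(10) = 0.
Stack B is a plain Nim stack of size 15, so its Grundy value is 15.
For stack C, compute g(0), g(1), … with moves {2, 3}:
g(0) = mex{} = 0
g(1) = mex{} = 0
g(2) = mex{0} = 1
g(3) = mex{0} = 1
g(4) = mex{0,1} = 2
g(5) = mex{1} = 0
g(6) = mex{1,2} = 0
g(7) = mex{0,2} = 1
g(8) = mex{0} = 1
So g(8) = 1.
Stack D is a plain Nim stack of size 4, so its Grundy value is 4.
By the Sprague-Grundy theorem, the Grundy value of a sum of independent games is the XOR of the component values.
Combined value = 0 XOR 15 XOR 1 XOR 4 = 10.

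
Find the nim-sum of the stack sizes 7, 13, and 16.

Write each in binary and XOR column by column:
  00111  (7)
  01101  (13)
  10000  (16)
  -----
  11010  (26)

26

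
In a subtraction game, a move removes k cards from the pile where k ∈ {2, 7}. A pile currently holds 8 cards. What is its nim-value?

2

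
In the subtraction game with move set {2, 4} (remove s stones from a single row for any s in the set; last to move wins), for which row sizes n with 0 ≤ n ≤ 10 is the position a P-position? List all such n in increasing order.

0, 1, 6, 7

Compute g(0), g(1), … for moves {2, 4}:
k:     0  1  2  3  4  5  6  7  8  9 10
g(k):  0  0  1  1  2  2  0  0  1  1  2
The P-positions (g = 0) in 0..10 are 0, 1, 6, 7.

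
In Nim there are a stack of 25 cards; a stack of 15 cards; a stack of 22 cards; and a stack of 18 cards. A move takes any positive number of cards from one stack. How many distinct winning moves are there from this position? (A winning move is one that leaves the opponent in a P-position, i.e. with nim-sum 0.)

Compute the nim-sum pairwise:
25 XOR 15 = 22
22 XOR 22 = 0
0 XOR 18 = 18
The overall nim-sum is X = 18. A stack of size p has a winning move iff p XOR X < p (reduce it to p XOR X).
  25: 25 XOR 18 = 11 < 25 — winning move (to 11).
  15: 15 XOR 18 = 29 ≥ 15 — no move.
  22: 22 XOR 18 = 4 < 22 — winning move (to 4).
  18: 18 XOR 18 = 0 < 18 — winning move (to 0).
That gives 3 winning moves.

3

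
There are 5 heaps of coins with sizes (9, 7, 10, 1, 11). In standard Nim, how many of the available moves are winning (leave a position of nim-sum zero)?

3

Nim-sum: 9 ^ 7 ^ 10 ^ 1 ^ 11 = 14.
The overall nim-sum is X = 14. A heap of size p has a winning move iff p XOR X < p (reduce it to p XOR X).
  9: 9 XOR 14 = 7 < 9 — winning move (to 7).
  7: 7 XOR 14 = 9 ≥ 7 — no move.
  10: 10 XOR 14 = 4 < 10 — winning move (to 4).
  1: 1 XOR 14 = 15 ≥ 1 — no move.
  11: 11 XOR 14 = 5 < 11 — winning move (to 5).
That gives 3 winning moves.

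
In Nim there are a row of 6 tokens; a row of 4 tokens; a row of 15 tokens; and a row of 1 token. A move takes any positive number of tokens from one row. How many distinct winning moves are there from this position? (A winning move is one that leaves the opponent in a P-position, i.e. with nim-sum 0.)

1

Compute the nim-sum pairwise:
6 ^ 4 = 2
2 ^ 15 = 13
13 ^ 1 = 12
The overall nim-sum is X = 12. A row of size p has a winning move iff p XOR X < p (reduce it to p XOR X).
  6: 6 XOR 12 = 10 ≥ 6 — no move.
  4: 4 XOR 12 = 8 ≥ 4 — no move.
  15: 15 XOR 12 = 3 < 15 — winning move (to 3).
  1: 1 XOR 12 = 13 ≥ 1 — no move.
That gives 1 winning move.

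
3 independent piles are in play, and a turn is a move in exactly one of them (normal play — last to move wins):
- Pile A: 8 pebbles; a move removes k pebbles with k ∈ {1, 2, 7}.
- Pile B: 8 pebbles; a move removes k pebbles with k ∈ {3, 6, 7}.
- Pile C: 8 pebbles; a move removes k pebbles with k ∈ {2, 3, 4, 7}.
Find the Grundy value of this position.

Grundy values for pile A (subtraction set {1, 2, 7}):
k:     0  1  2  3  4  5  6  7  8
g(k):  0  1  2  0  1  2  0  1  2
So g(8) = 2.
For pile B, compute g(0), g(1), … with moves {3, 6, 7}:
g(0) = mex{} = 0
g(1) = mex{} = 0
g(2) = mex{} = 0
g(3) = mex{0} = 1
g(4) = mex{0} = 1
g(5) = mex{0} = 1
g(6) = mex{0,1} = 2
g(7) = mex{0,1} = 2
g(8) = mex{0,1} = 2
So g(8) = 2.
Build the Grundy sequence for pile C with g(k) = mex{g(k−s) : s ∈ {2, 3, 4, 7}, s ≤ k}:
g(0) = mex{} = 0
g(1) = mex{} = 0
g(2) = mex{0} = 1
g(3) = mex{0} = 1
g(4) = mex{0,1} = 2
g(5) = mex{0,1} = 2
g(6) = mex{1,2} = 0
g(7) = mex{0,1,2} = 3
g(8) = mex{0,2} = 1
So g(8) = 1.
The value of a disjunctive sum is the nim-sum of the parts.
Combined value = 2 ⊕ 2 ⊕ 1 = 1.

1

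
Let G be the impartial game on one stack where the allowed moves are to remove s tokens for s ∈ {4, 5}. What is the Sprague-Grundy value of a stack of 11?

0

Grundy values for subtraction set {4, 5}:
k:     0  1  2  3  4  5  6  7  8  9 10 11
g(k):  0  0  0  0  1  1  1  1  2  0  0  0
So g(11) = 0.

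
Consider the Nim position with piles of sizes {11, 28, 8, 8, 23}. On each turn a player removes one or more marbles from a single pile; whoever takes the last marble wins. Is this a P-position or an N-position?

P-position

Nim-sum: 11 ⊕ 28 ⊕ 8 ⊕ 8 ⊕ 23 = 0.
The nim-sum is 0, so this is a P-position: the player to move is in a losing position under optimal play.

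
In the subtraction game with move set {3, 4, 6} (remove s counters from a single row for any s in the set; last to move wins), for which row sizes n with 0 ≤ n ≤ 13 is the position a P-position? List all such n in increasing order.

0, 1, 2, 9, 10, 11

Build the Grundy sequence with g(k) = mex{g(k−s) : s ∈ {3, 4, 6}, s ≤ k}:
k:     0  1  2  3  4  5  6  7  8  9 10 11 12 13
g(k):  0  0  0  1  1  1  2  2  2  0  0  0  1  1
The P-positions (g = 0) in 0..13 are 0, 1, 2, 9, 10, 11.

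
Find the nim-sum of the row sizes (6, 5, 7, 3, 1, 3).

Write each in binary and XOR column by column:
  110  (6)
  101  (5)
  111  (7)
  011  (3)
  001  (1)
  011  (3)
  ---
  101  (5)

5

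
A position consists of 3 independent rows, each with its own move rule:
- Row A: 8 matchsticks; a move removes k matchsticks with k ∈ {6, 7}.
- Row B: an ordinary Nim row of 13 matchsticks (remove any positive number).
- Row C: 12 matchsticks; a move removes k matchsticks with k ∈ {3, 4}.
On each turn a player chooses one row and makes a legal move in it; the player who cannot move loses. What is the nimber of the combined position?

13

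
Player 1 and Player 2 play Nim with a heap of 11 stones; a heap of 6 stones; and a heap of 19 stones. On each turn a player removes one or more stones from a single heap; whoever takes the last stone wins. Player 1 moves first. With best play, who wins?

Player 1 wins

Compute the nim-sum pairwise:
11 ^ 6 = 13
13 ^ 19 = 30
The nim-sum is 30 ≠ 0, so this is an N-position: the player to move can win; Player 1 has a winning move.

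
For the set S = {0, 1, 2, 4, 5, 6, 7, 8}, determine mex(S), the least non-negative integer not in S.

3

The values 0, 1, 2 are all present; 3 is the first non-negative integer missing from the set.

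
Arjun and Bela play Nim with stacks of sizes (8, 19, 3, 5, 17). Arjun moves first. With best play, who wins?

Arjun wins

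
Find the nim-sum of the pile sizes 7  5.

2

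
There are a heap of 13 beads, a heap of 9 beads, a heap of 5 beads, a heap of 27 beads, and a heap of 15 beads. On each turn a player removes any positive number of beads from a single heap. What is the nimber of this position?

21

In binary:
  01101  (13)
  01001  (9)
  00101  (5)
  11011  (27)
  01111  (15)
  -----
  10101  (21)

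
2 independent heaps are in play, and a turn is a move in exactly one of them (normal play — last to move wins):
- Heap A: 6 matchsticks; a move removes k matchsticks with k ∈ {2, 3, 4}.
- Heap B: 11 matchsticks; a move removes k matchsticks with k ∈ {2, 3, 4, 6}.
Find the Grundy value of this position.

Grundy values for heap A (subtraction set {2, 3, 4}):
k:     0  1  2  3  4  5  6
g(k):  0  0  1  1  2  2  0
So g(6) = 0.
For heap B, compute g(0), g(1), … with moves {2, 3, 4, 6}:
g(0) = mex{} = 0
g(1) = mex{} = 0
g(2) = mex{0} = 1
g(3) = mex{0} = 1
g(4) = mex{0,1} = 2
g(5) = mex{0,1} = 2
g(6) = mex{0,1,2} = 3
g(7) = mex{0,1,2} = 3
g(8) = mex{1,2,3} = 0
g(9) = mex{1,2,3} = 0
g(10) = mex{0,2,3} = 1
g(11) = mex{0,2,3} = 1
So g(11) = 1.
By the Sprague-Grundy theorem, the Grundy value of a sum of independent games is the XOR of the component values.
Combined value = 0 ⊕ 1 = 1.

1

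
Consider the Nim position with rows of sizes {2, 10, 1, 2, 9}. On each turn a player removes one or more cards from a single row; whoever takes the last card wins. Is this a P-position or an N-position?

N-position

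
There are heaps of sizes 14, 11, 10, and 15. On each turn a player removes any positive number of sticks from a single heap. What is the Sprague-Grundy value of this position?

0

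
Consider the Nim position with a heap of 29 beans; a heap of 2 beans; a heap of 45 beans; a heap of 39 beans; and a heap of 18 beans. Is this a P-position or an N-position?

Compute the nim-sum pairwise:
29 ^ 2 = 31
31 ^ 45 = 50
50 ^ 39 = 21
21 ^ 18 = 7
The nim-sum is 7 ≠ 0, so this is an N-position: the player to move can win.

N-position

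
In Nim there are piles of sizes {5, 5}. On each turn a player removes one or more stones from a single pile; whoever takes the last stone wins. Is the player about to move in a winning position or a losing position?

Losing position

In binary:
  101  (5)
  101  (5)
  ---
  000  (0)
The nim-sum is 0, so this is a P-position: the player to move is in a losing position under optimal play.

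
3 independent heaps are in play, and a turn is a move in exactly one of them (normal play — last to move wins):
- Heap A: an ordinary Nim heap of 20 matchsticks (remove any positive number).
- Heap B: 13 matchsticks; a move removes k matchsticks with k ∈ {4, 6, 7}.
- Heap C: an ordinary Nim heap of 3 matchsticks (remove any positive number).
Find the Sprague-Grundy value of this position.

23

Heap A is a plain Nim heap of size 20, so its Grundy value is 20.
Build the Grundy sequence for heap B with g(k) = mex{g(k−s) : s ∈ {4, 6, 7}, s ≤ k}:
k:     0  1  2  3  4  5  6  7  8  9 10 11 12 13
g(k):  0  0  0  0  1  1  1  1  2  2  2  0  0  0
So g(13) = 0.
Heap C is a plain Nim heap of size 3, so its Grundy value is 3.
The value of a disjunctive sum is the nim-sum of the parts.
Combined value = 20 ⊕ 0 ⊕ 3 = 23.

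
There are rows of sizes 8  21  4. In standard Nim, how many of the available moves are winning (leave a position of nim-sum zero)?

1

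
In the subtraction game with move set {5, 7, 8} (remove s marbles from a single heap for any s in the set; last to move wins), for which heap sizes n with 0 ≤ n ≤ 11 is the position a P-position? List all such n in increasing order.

Grundy values for subtraction set {5, 7, 8}:
g(0) = mex{} = 0
g(1) = mex{} = 0
g(2) = mex{} = 0
g(3) = mex{} = 0
g(4) = mex{} = 0
g(5) = mex{0} = 1
g(6) = mex{0} = 1
g(7) = mex{0} = 1
g(8) = mex{0} = 1
g(9) = mex{0} = 1
g(10) = mex{0,1} = 2
g(11) = mex{0,1} = 2
The P-positions (g = 0) in 0..11 are 0, 1, 2, 3, 4.

0, 1, 2, 3, 4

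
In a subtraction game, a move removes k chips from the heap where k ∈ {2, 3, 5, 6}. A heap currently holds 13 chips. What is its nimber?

Build the Grundy sequence with g(k) = mex{g(k−s) : s ∈ {2, 3, 5, 6}, s ≤ k}:
g(0) = mex{} = 0
g(1) = mex{} = 0
g(2) = mex{0} = 1
g(3) = mex{0} = 1
g(4) = mex{0,1} = 2
g(5) = mex{0,1} = 2
g(6) = mex{0,1,2} = 3
g(7) = mex{0,1,2} = 3
g(8) = mex{1,2,3} = 0
g(9) = mex{1,2,3} = 0
g(10) = mex{0,2,3} = 1
g(11) = mex{0,2,3} = 1
g(12) = mex{0,1,3} = 2
g(13) = mex{0,1,3} = 2
So g(13) = 2.

2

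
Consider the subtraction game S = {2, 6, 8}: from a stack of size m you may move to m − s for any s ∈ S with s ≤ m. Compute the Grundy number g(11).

Compute g(0), g(1), … for moves {2, 6, 8}:
g(0) = mex{} = 0
g(1) = mex{} = 0
g(2) = mex{0} = 1
g(3) = mex{0} = 1
g(4) = mex{1} = 0
g(5) = mex{1} = 0
g(6) = mex{0} = 1
g(7) = mex{0} = 1
g(8) = mex{0,1} = 2
g(9) = mex{0,1} = 2
g(10) = mex{0,1,2} = 3
g(11) = mex{0,1,2} = 3
So g(11) = 3.

3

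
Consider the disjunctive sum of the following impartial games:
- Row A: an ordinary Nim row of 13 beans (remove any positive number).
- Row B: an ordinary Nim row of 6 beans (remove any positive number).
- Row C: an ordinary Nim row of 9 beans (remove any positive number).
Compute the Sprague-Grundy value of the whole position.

2

Row A is a plain Nim row of size 13, so its Grundy value is 13.
Row B is a plain Nim row of size 6, so its Grundy value is 6.
Row C is a plain Nim row of size 9, so its Grundy value is 9.
By the Sprague-Grundy theorem, the Grundy value of a sum of independent games is the XOR of the component values.
Combined value = 13 ⊕ 6 ⊕ 9 = 2.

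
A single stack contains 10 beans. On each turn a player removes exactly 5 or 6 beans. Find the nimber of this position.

Grundy values for subtraction set {5, 6}:
g(0) = mex{} = 0
g(1) = mex{} = 0
g(2) = mex{} = 0
g(3) = mex{} = 0
g(4) = mex{} = 0
g(5) = mex{0} = 1
g(6) = mex{0} = 1
g(7) = mex{0} = 1
g(8) = mex{0} = 1
g(9) = mex{0} = 1
g(10) = mex{0,1} = 2
So g(10) = 2.

2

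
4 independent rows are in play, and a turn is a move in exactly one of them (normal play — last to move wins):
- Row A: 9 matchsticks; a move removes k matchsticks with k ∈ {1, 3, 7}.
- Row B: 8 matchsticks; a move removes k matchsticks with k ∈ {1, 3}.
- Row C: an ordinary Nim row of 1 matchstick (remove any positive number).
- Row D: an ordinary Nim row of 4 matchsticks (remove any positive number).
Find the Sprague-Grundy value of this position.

Build the Grundy sequence for row A with g(k) = mex{g(k−s) : s ∈ {1, 3, 7}, s ≤ k}:
g(0) = mex{} = 0
g(1) = mex{0} = 1
g(2) = mex{1} = 0
g(3) = mex{0} = 1
g(4) = mex{1} = 0
g(5) = mex{0} = 1
g(6) = mex{1} = 0
g(7) = mex{0} = 1
g(8) = mex{1} = 0
g(9) = mex{0} = 1
So g(9) = 1.
Grundy values for row B (subtraction set {1, 3}):
g(0) = mex{} = 0
g(1) = mex{0} = 1
g(2) = mex{1} = 0
g(3) = mex{0} = 1
g(4) = mex{1} = 0
g(5) = mex{0} = 1
g(6) = mex{1} = 0
g(7) = mex{0} = 1
g(8) = mex{1} = 0
So g(8) = 0.
Row C is a plain Nim row of size 1, so its Grundy value is 1.
Row D is a plain Nim row of size 4, so its Grundy value is 4.
The value of a disjunctive sum is the nim-sum of the parts.
Combined value = 1 XOR 0 XOR 1 XOR 4 = 4.

4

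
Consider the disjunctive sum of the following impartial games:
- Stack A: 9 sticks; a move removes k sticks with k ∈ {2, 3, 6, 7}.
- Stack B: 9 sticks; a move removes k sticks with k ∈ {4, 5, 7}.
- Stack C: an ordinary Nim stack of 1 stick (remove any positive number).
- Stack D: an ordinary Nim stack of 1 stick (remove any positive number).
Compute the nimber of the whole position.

For stack A, compute g(0), g(1), … with moves {2, 3, 6, 7}:
g(0) = mex{} = 0
g(1) = mex{} = 0
g(2) = mex{0} = 1
g(3) = mex{0} = 1
g(4) = mex{0,1} = 2
g(5) = mex{1} = 0
g(6) = mex{0,1,2} = 3
g(7) = mex{0,2} = 1
g(8) = mex{0,1,3} = 2
g(9) = mex{1,3} = 0
So g(9) = 0.
Build the Grundy sequence for stack B with g(k) = mex{g(k−s) : s ∈ {4, 5, 7}, s ≤ k}:
g(0) = mex{} = 0
g(1) = mex{} = 0
g(2) = mex{} = 0
g(3) = mex{} = 0
g(4) = mex{0} = 1
g(5) = mex{0} = 1
g(6) = mex{0} = 1
g(7) = mex{0} = 1
g(8) = mex{0,1} = 2
g(9) = mex{0,1} = 2
So g(9) = 2.
Stack C is a plain Nim stack of size 1, so its Grundy value is 1.
Stack D is a plain Nim stack of size 1, so its Grundy value is 1.
The value of a disjunctive sum is the nim-sum of the parts.
Combined value = 0 ⊕ 2 ⊕ 1 ⊕ 1 = 2.

2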